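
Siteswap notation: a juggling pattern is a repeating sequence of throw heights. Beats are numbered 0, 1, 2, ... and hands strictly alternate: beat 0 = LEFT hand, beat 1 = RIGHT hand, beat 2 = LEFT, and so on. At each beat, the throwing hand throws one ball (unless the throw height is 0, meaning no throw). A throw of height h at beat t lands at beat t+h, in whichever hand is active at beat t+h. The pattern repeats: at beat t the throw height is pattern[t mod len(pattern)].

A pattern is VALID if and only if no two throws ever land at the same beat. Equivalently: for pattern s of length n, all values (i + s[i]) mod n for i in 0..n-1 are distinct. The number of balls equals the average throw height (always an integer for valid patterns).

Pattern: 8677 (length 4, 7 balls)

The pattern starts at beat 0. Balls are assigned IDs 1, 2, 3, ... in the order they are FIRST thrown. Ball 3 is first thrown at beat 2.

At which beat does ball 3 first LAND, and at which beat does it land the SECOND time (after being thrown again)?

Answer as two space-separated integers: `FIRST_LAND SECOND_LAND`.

Beat 0 (L): throw ball1 h=8 -> lands@8:L; in-air after throw: [b1@8:L]
Beat 1 (R): throw ball2 h=6 -> lands@7:R; in-air after throw: [b2@7:R b1@8:L]
Beat 2 (L): throw ball3 h=7 -> lands@9:R; in-air after throw: [b2@7:R b1@8:L b3@9:R]
Beat 3 (R): throw ball4 h=7 -> lands@10:L; in-air after throw: [b2@7:R b1@8:L b3@9:R b4@10:L]
Beat 4 (L): throw ball5 h=8 -> lands@12:L; in-air after throw: [b2@7:R b1@8:L b3@9:R b4@10:L b5@12:L]
Beat 5 (R): throw ball6 h=6 -> lands@11:R; in-air after throw: [b2@7:R b1@8:L b3@9:R b4@10:L b6@11:R b5@12:L]
Beat 6 (L): throw ball7 h=7 -> lands@13:R; in-air after throw: [b2@7:R b1@8:L b3@9:R b4@10:L b6@11:R b5@12:L b7@13:R]
Beat 7 (R): throw ball2 h=7 -> lands@14:L; in-air after throw: [b1@8:L b3@9:R b4@10:L b6@11:R b5@12:L b7@13:R b2@14:L]
Beat 8 (L): throw ball1 h=8 -> lands@16:L; in-air after throw: [b3@9:R b4@10:L b6@11:R b5@12:L b7@13:R b2@14:L b1@16:L]
Beat 9 (R): throw ball3 h=6 -> lands@15:R; in-air after throw: [b4@10:L b6@11:R b5@12:L b7@13:R b2@14:L b3@15:R b1@16:L]
Beat 10 (L): throw ball4 h=7 -> lands@17:R; in-air after throw: [b6@11:R b5@12:L b7@13:R b2@14:L b3@15:R b1@16:L b4@17:R]
Beat 11 (R): throw ball6 h=7 -> lands@18:L; in-air after throw: [b5@12:L b7@13:R b2@14:L b3@15:R b1@16:L b4@17:R b6@18:L]
Beat 12 (L): throw ball5 h=8 -> lands@20:L; in-air after throw: [b7@13:R b2@14:L b3@15:R b1@16:L b4@17:R b6@18:L b5@20:L]
Beat 13 (R): throw ball7 h=6 -> lands@19:R; in-air after throw: [b2@14:L b3@15:R b1@16:L b4@17:R b6@18:L b7@19:R b5@20:L]
Beat 14 (L): throw ball2 h=7 -> lands@21:R; in-air after throw: [b3@15:R b1@16:L b4@17:R b6@18:L b7@19:R b5@20:L b2@21:R]
Beat 15 (R): throw ball3 h=7 -> lands@22:L; in-air after throw: [b1@16:L b4@17:R b6@18:L b7@19:R b5@20:L b2@21:R b3@22:L]
Ball 3: thrown@2 h=7 -> first land @9; rethrown@9 h=6 -> second land @15

Answer: 9 15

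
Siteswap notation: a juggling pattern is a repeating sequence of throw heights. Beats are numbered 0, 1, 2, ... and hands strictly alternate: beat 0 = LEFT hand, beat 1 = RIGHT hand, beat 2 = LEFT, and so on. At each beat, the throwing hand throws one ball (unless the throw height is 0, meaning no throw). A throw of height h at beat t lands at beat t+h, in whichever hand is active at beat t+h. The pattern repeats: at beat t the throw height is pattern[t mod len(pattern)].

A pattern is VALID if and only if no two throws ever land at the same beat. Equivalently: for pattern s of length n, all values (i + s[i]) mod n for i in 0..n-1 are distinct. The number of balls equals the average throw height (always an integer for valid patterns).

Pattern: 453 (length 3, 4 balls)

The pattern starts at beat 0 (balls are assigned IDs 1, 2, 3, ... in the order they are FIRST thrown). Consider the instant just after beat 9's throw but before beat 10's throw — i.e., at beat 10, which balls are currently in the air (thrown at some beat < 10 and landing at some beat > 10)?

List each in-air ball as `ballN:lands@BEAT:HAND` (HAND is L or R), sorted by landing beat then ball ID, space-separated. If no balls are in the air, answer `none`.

Answer: ball3:lands@11:R ball4:lands@12:L ball1:lands@13:R

Derivation:
Beat 0 (L): throw ball1 h=4 -> lands@4:L; in-air after throw: [b1@4:L]
Beat 1 (R): throw ball2 h=5 -> lands@6:L; in-air after throw: [b1@4:L b2@6:L]
Beat 2 (L): throw ball3 h=3 -> lands@5:R; in-air after throw: [b1@4:L b3@5:R b2@6:L]
Beat 3 (R): throw ball4 h=4 -> lands@7:R; in-air after throw: [b1@4:L b3@5:R b2@6:L b4@7:R]
Beat 4 (L): throw ball1 h=5 -> lands@9:R; in-air after throw: [b3@5:R b2@6:L b4@7:R b1@9:R]
Beat 5 (R): throw ball3 h=3 -> lands@8:L; in-air after throw: [b2@6:L b4@7:R b3@8:L b1@9:R]
Beat 6 (L): throw ball2 h=4 -> lands@10:L; in-air after throw: [b4@7:R b3@8:L b1@9:R b2@10:L]
Beat 7 (R): throw ball4 h=5 -> lands@12:L; in-air after throw: [b3@8:L b1@9:R b2@10:L b4@12:L]
Beat 8 (L): throw ball3 h=3 -> lands@11:R; in-air after throw: [b1@9:R b2@10:L b3@11:R b4@12:L]
Beat 9 (R): throw ball1 h=4 -> lands@13:R; in-air after throw: [b2@10:L b3@11:R b4@12:L b1@13:R]
Beat 10 (L): throw ball2 h=5 -> lands@15:R; in-air after throw: [b3@11:R b4@12:L b1@13:R b2@15:R]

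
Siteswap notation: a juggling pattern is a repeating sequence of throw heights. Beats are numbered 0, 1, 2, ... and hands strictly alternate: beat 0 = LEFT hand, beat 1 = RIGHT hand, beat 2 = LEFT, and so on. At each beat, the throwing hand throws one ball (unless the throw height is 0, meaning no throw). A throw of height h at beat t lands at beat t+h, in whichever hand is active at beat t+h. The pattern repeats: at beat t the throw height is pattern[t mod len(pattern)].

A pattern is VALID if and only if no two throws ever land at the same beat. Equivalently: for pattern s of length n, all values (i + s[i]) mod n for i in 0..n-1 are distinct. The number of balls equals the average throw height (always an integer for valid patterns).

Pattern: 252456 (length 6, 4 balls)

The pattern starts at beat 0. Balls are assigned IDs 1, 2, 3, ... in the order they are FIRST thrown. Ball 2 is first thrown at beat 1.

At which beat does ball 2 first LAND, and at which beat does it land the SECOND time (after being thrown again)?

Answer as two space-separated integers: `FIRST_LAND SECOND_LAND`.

Answer: 6 8

Derivation:
Beat 0 (L): throw ball1 h=2 -> lands@2:L; in-air after throw: [b1@2:L]
Beat 1 (R): throw ball2 h=5 -> lands@6:L; in-air after throw: [b1@2:L b2@6:L]
Beat 2 (L): throw ball1 h=2 -> lands@4:L; in-air after throw: [b1@4:L b2@6:L]
Beat 3 (R): throw ball3 h=4 -> lands@7:R; in-air after throw: [b1@4:L b2@6:L b3@7:R]
Beat 4 (L): throw ball1 h=5 -> lands@9:R; in-air after throw: [b2@6:L b3@7:R b1@9:R]
Beat 5 (R): throw ball4 h=6 -> lands@11:R; in-air after throw: [b2@6:L b3@7:R b1@9:R b4@11:R]
Beat 6 (L): throw ball2 h=2 -> lands@8:L; in-air after throw: [b3@7:R b2@8:L b1@9:R b4@11:R]
Beat 7 (R): throw ball3 h=5 -> lands@12:L; in-air after throw: [b2@8:L b1@9:R b4@11:R b3@12:L]
Beat 8 (L): throw ball2 h=2 -> lands@10:L; in-air after throw: [b1@9:R b2@10:L b4@11:R b3@12:L]
Ball 2: thrown@1 h=5 -> first land @6; rethrown@6 h=2 -> second land @8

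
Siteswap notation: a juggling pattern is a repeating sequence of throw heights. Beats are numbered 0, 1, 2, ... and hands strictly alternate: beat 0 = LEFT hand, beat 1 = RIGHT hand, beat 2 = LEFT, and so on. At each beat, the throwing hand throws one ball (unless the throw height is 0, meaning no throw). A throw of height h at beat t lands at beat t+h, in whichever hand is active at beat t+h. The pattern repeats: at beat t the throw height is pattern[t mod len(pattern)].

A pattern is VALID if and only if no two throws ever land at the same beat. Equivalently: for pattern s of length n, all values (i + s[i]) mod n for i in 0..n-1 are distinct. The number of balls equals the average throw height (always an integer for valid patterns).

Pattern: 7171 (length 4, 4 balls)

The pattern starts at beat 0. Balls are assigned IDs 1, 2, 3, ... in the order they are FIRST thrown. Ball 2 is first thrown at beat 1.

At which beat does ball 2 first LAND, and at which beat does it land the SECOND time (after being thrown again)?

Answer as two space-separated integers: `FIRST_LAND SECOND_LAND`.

Answer: 2 9

Derivation:
Beat 0 (L): throw ball1 h=7 -> lands@7:R; in-air after throw: [b1@7:R]
Beat 1 (R): throw ball2 h=1 -> lands@2:L; in-air after throw: [b2@2:L b1@7:R]
Beat 2 (L): throw ball2 h=7 -> lands@9:R; in-air after throw: [b1@7:R b2@9:R]
Beat 3 (R): throw ball3 h=1 -> lands@4:L; in-air after throw: [b3@4:L b1@7:R b2@9:R]
Beat 4 (L): throw ball3 h=7 -> lands@11:R; in-air after throw: [b1@7:R b2@9:R b3@11:R]
Beat 5 (R): throw ball4 h=1 -> lands@6:L; in-air after throw: [b4@6:L b1@7:R b2@9:R b3@11:R]
Beat 6 (L): throw ball4 h=7 -> lands@13:R; in-air after throw: [b1@7:R b2@9:R b3@11:R b4@13:R]
Beat 7 (R): throw ball1 h=1 -> lands@8:L; in-air after throw: [b1@8:L b2@9:R b3@11:R b4@13:R]
Beat 8 (L): throw ball1 h=7 -> lands@15:R; in-air after throw: [b2@9:R b3@11:R b4@13:R b1@15:R]
Beat 9 (R): throw ball2 h=1 -> lands@10:L; in-air after throw: [b2@10:L b3@11:R b4@13:R b1@15:R]
Ball 2: thrown@1 h=1 -> first land @2; rethrown@2 h=7 -> second land @9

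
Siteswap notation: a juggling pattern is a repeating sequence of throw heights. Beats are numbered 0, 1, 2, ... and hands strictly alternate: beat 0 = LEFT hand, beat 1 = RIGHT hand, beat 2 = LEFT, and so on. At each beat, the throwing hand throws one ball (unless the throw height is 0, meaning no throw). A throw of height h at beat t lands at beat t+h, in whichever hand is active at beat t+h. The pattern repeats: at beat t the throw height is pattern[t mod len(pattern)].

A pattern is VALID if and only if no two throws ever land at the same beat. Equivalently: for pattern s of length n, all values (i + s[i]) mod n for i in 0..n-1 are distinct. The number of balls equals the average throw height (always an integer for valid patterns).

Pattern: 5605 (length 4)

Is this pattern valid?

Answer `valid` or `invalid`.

Answer: valid

Derivation:
i=0: (i + s[i]) mod n = (0 + 5) mod 4 = 1
i=1: (i + s[i]) mod n = (1 + 6) mod 4 = 3
i=2: (i + s[i]) mod n = (2 + 0) mod 4 = 2
i=3: (i + s[i]) mod n = (3 + 5) mod 4 = 0
Residues: [1, 3, 2, 0], distinct: True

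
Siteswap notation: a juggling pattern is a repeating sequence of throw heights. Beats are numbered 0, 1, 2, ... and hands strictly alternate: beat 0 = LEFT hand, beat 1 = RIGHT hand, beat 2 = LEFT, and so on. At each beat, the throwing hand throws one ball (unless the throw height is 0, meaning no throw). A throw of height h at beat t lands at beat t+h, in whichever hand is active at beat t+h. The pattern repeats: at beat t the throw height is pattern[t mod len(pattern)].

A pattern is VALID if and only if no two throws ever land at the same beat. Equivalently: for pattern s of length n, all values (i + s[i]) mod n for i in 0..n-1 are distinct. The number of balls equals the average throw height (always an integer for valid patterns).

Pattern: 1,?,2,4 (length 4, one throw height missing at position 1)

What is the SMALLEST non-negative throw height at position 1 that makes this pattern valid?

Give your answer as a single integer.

Answer: 1

Derivation:
i=0: (0 + 1) mod 4 = 1
i=1: s[i]=? (unknown)
i=2: (2 + 2) mod 4 = 0
i=3: (3 + 4) mod 4 = 3
Known residues: [0, 1, 3]; need a permutation of 0..3, so missing residue r = 2
Need (1 + s) mod 4 = 2; smallest s = (2 - 1) mod 4 = 1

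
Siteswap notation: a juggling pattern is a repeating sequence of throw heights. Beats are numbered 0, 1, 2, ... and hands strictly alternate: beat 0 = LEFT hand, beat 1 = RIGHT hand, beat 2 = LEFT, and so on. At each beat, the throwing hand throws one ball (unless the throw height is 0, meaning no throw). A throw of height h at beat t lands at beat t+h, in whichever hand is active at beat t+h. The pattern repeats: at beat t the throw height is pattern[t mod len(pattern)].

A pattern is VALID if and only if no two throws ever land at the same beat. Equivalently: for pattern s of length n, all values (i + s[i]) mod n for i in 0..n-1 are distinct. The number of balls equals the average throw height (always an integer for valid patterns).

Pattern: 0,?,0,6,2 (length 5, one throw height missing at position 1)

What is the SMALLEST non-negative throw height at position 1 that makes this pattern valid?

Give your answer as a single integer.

i=0: (0 + 0) mod 5 = 0
i=1: s[i]=? (unknown)
i=2: (2 + 0) mod 5 = 2
i=3: (3 + 6) mod 5 = 4
i=4: (4 + 2) mod 5 = 1
Known residues: [0, 1, 2, 4]; need a permutation of 0..4, so missing residue r = 3
Need (1 + s) mod 5 = 3; smallest s = (3 - 1) mod 5 = 2

Answer: 2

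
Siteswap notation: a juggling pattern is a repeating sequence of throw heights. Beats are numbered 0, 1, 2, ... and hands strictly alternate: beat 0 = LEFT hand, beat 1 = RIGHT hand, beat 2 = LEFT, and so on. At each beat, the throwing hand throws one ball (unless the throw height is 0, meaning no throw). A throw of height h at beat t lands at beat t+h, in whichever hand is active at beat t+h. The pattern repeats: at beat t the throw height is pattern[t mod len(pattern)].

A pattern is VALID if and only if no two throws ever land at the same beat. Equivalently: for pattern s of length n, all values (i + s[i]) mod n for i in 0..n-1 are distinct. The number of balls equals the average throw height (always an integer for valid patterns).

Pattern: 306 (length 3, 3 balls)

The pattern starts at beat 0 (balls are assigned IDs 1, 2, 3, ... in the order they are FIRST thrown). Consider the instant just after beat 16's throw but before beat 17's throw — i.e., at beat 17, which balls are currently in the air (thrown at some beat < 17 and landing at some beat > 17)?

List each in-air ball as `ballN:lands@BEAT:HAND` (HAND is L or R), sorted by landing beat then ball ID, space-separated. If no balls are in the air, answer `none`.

Beat 0 (L): throw ball1 h=3 -> lands@3:R; in-air after throw: [b1@3:R]
Beat 2 (L): throw ball2 h=6 -> lands@8:L; in-air after throw: [b1@3:R b2@8:L]
Beat 3 (R): throw ball1 h=3 -> lands@6:L; in-air after throw: [b1@6:L b2@8:L]
Beat 5 (R): throw ball3 h=6 -> lands@11:R; in-air after throw: [b1@6:L b2@8:L b3@11:R]
Beat 6 (L): throw ball1 h=3 -> lands@9:R; in-air after throw: [b2@8:L b1@9:R b3@11:R]
Beat 8 (L): throw ball2 h=6 -> lands@14:L; in-air after throw: [b1@9:R b3@11:R b2@14:L]
Beat 9 (R): throw ball1 h=3 -> lands@12:L; in-air after throw: [b3@11:R b1@12:L b2@14:L]
Beat 11 (R): throw ball3 h=6 -> lands@17:R; in-air after throw: [b1@12:L b2@14:L b3@17:R]
Beat 12 (L): throw ball1 h=3 -> lands@15:R; in-air after throw: [b2@14:L b1@15:R b3@17:R]
Beat 14 (L): throw ball2 h=6 -> lands@20:L; in-air after throw: [b1@15:R b3@17:R b2@20:L]
Beat 15 (R): throw ball1 h=3 -> lands@18:L; in-air after throw: [b3@17:R b1@18:L b2@20:L]
Beat 17 (R): throw ball3 h=6 -> lands@23:R; in-air after throw: [b1@18:L b2@20:L b3@23:R]

Answer: ball1:lands@18:L ball2:lands@20:L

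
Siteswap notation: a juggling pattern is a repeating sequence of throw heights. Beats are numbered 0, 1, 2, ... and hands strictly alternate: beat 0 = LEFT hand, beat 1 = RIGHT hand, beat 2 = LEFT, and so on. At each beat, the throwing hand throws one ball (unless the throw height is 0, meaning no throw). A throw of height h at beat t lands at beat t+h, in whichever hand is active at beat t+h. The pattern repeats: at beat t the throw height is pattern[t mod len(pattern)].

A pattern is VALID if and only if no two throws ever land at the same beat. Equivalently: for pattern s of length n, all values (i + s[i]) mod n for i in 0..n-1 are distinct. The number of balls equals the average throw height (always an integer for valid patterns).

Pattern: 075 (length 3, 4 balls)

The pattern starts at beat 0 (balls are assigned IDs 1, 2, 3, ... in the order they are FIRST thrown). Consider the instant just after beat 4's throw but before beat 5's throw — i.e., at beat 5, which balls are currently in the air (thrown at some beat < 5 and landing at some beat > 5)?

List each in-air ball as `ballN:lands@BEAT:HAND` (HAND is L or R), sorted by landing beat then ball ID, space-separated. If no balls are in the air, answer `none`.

Beat 1 (R): throw ball1 h=7 -> lands@8:L; in-air after throw: [b1@8:L]
Beat 2 (L): throw ball2 h=5 -> lands@7:R; in-air after throw: [b2@7:R b1@8:L]
Beat 4 (L): throw ball3 h=7 -> lands@11:R; in-air after throw: [b2@7:R b1@8:L b3@11:R]
Beat 5 (R): throw ball4 h=5 -> lands@10:L; in-air after throw: [b2@7:R b1@8:L b4@10:L b3@11:R]

Answer: ball2:lands@7:R ball1:lands@8:L ball3:lands@11:R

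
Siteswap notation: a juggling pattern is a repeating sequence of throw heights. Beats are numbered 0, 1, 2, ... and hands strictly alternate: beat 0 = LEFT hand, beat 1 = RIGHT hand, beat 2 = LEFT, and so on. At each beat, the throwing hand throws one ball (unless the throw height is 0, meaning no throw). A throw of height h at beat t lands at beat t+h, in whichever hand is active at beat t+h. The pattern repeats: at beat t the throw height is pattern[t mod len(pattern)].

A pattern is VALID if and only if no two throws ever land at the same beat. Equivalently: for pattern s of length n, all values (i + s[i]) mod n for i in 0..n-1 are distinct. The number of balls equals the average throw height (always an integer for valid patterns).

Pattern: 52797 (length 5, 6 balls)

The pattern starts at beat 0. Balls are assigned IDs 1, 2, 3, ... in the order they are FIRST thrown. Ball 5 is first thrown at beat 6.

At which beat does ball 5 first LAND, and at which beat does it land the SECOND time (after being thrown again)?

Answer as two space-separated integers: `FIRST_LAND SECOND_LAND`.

Answer: 8 17

Derivation:
Beat 0 (L): throw ball1 h=5 -> lands@5:R; in-air after throw: [b1@5:R]
Beat 1 (R): throw ball2 h=2 -> lands@3:R; in-air after throw: [b2@3:R b1@5:R]
Beat 2 (L): throw ball3 h=7 -> lands@9:R; in-air after throw: [b2@3:R b1@5:R b3@9:R]
Beat 3 (R): throw ball2 h=9 -> lands@12:L; in-air after throw: [b1@5:R b3@9:R b2@12:L]
Beat 4 (L): throw ball4 h=7 -> lands@11:R; in-air after throw: [b1@5:R b3@9:R b4@11:R b2@12:L]
Beat 5 (R): throw ball1 h=5 -> lands@10:L; in-air after throw: [b3@9:R b1@10:L b4@11:R b2@12:L]
Beat 6 (L): throw ball5 h=2 -> lands@8:L; in-air after throw: [b5@8:L b3@9:R b1@10:L b4@11:R b2@12:L]
Beat 7 (R): throw ball6 h=7 -> lands@14:L; in-air after throw: [b5@8:L b3@9:R b1@10:L b4@11:R b2@12:L b6@14:L]
Beat 8 (L): throw ball5 h=9 -> lands@17:R; in-air after throw: [b3@9:R b1@10:L b4@11:R b2@12:L b6@14:L b5@17:R]
Beat 9 (R): throw ball3 h=7 -> lands@16:L; in-air after throw: [b1@10:L b4@11:R b2@12:L b6@14:L b3@16:L b5@17:R]
Beat 10 (L): throw ball1 h=5 -> lands@15:R; in-air after throw: [b4@11:R b2@12:L b6@14:L b1@15:R b3@16:L b5@17:R]
Beat 11 (R): throw ball4 h=2 -> lands@13:R; in-air after throw: [b2@12:L b4@13:R b6@14:L b1@15:R b3@16:L b5@17:R]
Beat 12 (L): throw ball2 h=7 -> lands@19:R; in-air after throw: [b4@13:R b6@14:L b1@15:R b3@16:L b5@17:R b2@19:R]
Beat 13 (R): throw ball4 h=9 -> lands@22:L; in-air after throw: [b6@14:L b1@15:R b3@16:L b5@17:R b2@19:R b4@22:L]
Beat 14 (L): throw ball6 h=7 -> lands@21:R; in-air after throw: [b1@15:R b3@16:L b5@17:R b2@19:R b6@21:R b4@22:L]
Beat 15 (R): throw ball1 h=5 -> lands@20:L; in-air after throw: [b3@16:L b5@17:R b2@19:R b1@20:L b6@21:R b4@22:L]
Beat 16 (L): throw ball3 h=2 -> lands@18:L; in-air after throw: [b5@17:R b3@18:L b2@19:R b1@20:L b6@21:R b4@22:L]
Beat 17 (R): throw ball5 h=7 -> lands@24:L; in-air after throw: [b3@18:L b2@19:R b1@20:L b6@21:R b4@22:L b5@24:L]
Ball 5: thrown@6 h=2 -> first land @8; rethrown@8 h=9 -> second land @17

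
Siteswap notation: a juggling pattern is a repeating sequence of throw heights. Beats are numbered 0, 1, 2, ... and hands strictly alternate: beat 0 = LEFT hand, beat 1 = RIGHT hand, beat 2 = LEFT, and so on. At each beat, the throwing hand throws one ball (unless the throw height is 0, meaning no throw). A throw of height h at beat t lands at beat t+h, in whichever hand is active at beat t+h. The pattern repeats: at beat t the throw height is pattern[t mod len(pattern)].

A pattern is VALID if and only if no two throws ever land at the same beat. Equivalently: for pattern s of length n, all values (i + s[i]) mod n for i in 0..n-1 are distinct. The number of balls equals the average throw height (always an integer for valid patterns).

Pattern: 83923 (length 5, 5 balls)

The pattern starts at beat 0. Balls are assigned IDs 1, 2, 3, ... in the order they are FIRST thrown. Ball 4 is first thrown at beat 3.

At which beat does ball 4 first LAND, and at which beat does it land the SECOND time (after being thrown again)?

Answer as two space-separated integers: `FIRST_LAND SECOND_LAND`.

Beat 0 (L): throw ball1 h=8 -> lands@8:L; in-air after throw: [b1@8:L]
Beat 1 (R): throw ball2 h=3 -> lands@4:L; in-air after throw: [b2@4:L b1@8:L]
Beat 2 (L): throw ball3 h=9 -> lands@11:R; in-air after throw: [b2@4:L b1@8:L b3@11:R]
Beat 3 (R): throw ball4 h=2 -> lands@5:R; in-air after throw: [b2@4:L b4@5:R b1@8:L b3@11:R]
Beat 4 (L): throw ball2 h=3 -> lands@7:R; in-air after throw: [b4@5:R b2@7:R b1@8:L b3@11:R]
Beat 5 (R): throw ball4 h=8 -> lands@13:R; in-air after throw: [b2@7:R b1@8:L b3@11:R b4@13:R]
Beat 6 (L): throw ball5 h=3 -> lands@9:R; in-air after throw: [b2@7:R b1@8:L b5@9:R b3@11:R b4@13:R]
Beat 7 (R): throw ball2 h=9 -> lands@16:L; in-air after throw: [b1@8:L b5@9:R b3@11:R b4@13:R b2@16:L]
Beat 8 (L): throw ball1 h=2 -> lands@10:L; in-air after throw: [b5@9:R b1@10:L b3@11:R b4@13:R b2@16:L]
Beat 9 (R): throw ball5 h=3 -> lands@12:L; in-air after throw: [b1@10:L b3@11:R b5@12:L b4@13:R b2@16:L]
Beat 10 (L): throw ball1 h=8 -> lands@18:L; in-air after throw: [b3@11:R b5@12:L b4@13:R b2@16:L b1@18:L]
Beat 11 (R): throw ball3 h=3 -> lands@14:L; in-air after throw: [b5@12:L b4@13:R b3@14:L b2@16:L b1@18:L]
Beat 12 (L): throw ball5 h=9 -> lands@21:R; in-air after throw: [b4@13:R b3@14:L b2@16:L b1@18:L b5@21:R]
Beat 13 (R): throw ball4 h=2 -> lands@15:R; in-air after throw: [b3@14:L b4@15:R b2@16:L b1@18:L b5@21:R]
Ball 4: thrown@3 h=2 -> first land @5; rethrown@5 h=8 -> second land @13

Answer: 5 13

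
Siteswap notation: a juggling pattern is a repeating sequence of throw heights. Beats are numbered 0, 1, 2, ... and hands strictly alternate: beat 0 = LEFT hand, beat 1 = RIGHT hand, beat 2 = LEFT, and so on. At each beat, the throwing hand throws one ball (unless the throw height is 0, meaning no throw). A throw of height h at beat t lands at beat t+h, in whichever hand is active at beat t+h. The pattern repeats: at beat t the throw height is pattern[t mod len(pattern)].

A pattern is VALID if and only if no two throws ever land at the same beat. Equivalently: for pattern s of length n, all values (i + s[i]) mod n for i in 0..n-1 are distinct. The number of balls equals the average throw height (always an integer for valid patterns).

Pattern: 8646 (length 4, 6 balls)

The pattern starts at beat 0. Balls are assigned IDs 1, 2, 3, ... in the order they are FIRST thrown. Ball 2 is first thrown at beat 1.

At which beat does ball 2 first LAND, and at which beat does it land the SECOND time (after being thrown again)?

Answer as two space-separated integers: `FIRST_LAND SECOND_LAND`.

Answer: 7 13

Derivation:
Beat 0 (L): throw ball1 h=8 -> lands@8:L; in-air after throw: [b1@8:L]
Beat 1 (R): throw ball2 h=6 -> lands@7:R; in-air after throw: [b2@7:R b1@8:L]
Beat 2 (L): throw ball3 h=4 -> lands@6:L; in-air after throw: [b3@6:L b2@7:R b1@8:L]
Beat 3 (R): throw ball4 h=6 -> lands@9:R; in-air after throw: [b3@6:L b2@7:R b1@8:L b4@9:R]
Beat 4 (L): throw ball5 h=8 -> lands@12:L; in-air after throw: [b3@6:L b2@7:R b1@8:L b4@9:R b5@12:L]
Beat 5 (R): throw ball6 h=6 -> lands@11:R; in-air after throw: [b3@6:L b2@7:R b1@8:L b4@9:R b6@11:R b5@12:L]
Beat 6 (L): throw ball3 h=4 -> lands@10:L; in-air after throw: [b2@7:R b1@8:L b4@9:R b3@10:L b6@11:R b5@12:L]
Beat 7 (R): throw ball2 h=6 -> lands@13:R; in-air after throw: [b1@8:L b4@9:R b3@10:L b6@11:R b5@12:L b2@13:R]
Beat 8 (L): throw ball1 h=8 -> lands@16:L; in-air after throw: [b4@9:R b3@10:L b6@11:R b5@12:L b2@13:R b1@16:L]
Beat 9 (R): throw ball4 h=6 -> lands@15:R; in-air after throw: [b3@10:L b6@11:R b5@12:L b2@13:R b4@15:R b1@16:L]
Beat 10 (L): throw ball3 h=4 -> lands@14:L; in-air after throw: [b6@11:R b5@12:L b2@13:R b3@14:L b4@15:R b1@16:L]
Beat 11 (R): throw ball6 h=6 -> lands@17:R; in-air after throw: [b5@12:L b2@13:R b3@14:L b4@15:R b1@16:L b6@17:R]
Beat 12 (L): throw ball5 h=8 -> lands@20:L; in-air after throw: [b2@13:R b3@14:L b4@15:R b1@16:L b6@17:R b5@20:L]
Beat 13 (R): throw ball2 h=6 -> lands@19:R; in-air after throw: [b3@14:L b4@15:R b1@16:L b6@17:R b2@19:R b5@20:L]
Ball 2: thrown@1 h=6 -> first land @7; rethrown@7 h=6 -> second land @13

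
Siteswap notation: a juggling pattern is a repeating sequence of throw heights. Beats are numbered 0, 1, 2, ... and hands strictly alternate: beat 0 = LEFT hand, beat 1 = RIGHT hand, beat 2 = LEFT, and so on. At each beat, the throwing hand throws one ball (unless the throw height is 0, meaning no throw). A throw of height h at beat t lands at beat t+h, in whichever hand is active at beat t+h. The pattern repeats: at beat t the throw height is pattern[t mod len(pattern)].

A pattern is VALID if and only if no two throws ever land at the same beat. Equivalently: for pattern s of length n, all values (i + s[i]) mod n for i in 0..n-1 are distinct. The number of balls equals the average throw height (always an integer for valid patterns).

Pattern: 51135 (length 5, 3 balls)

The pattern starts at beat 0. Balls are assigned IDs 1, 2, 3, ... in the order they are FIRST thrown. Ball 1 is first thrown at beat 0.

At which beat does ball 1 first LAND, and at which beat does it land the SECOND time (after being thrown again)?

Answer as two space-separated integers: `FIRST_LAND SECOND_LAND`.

Beat 0 (L): throw ball1 h=5 -> lands@5:R; in-air after throw: [b1@5:R]
Beat 1 (R): throw ball2 h=1 -> lands@2:L; in-air after throw: [b2@2:L b1@5:R]
Beat 2 (L): throw ball2 h=1 -> lands@3:R; in-air after throw: [b2@3:R b1@5:R]
Beat 3 (R): throw ball2 h=3 -> lands@6:L; in-air after throw: [b1@5:R b2@6:L]
Beat 4 (L): throw ball3 h=5 -> lands@9:R; in-air after throw: [b1@5:R b2@6:L b3@9:R]
Beat 5 (R): throw ball1 h=5 -> lands@10:L; in-air after throw: [b2@6:L b3@9:R b1@10:L]
Beat 6 (L): throw ball2 h=1 -> lands@7:R; in-air after throw: [b2@7:R b3@9:R b1@10:L]
Beat 7 (R): throw ball2 h=1 -> lands@8:L; in-air after throw: [b2@8:L b3@9:R b1@10:L]
Beat 8 (L): throw ball2 h=3 -> lands@11:R; in-air after throw: [b3@9:R b1@10:L b2@11:R]
Beat 9 (R): throw ball3 h=5 -> lands@14:L; in-air after throw: [b1@10:L b2@11:R b3@14:L]
Beat 10 (L): throw ball1 h=5 -> lands@15:R; in-air after throw: [b2@11:R b3@14:L b1@15:R]
Ball 1: thrown@0 h=5 -> first land @5; rethrown@5 h=5 -> second land @10

Answer: 5 10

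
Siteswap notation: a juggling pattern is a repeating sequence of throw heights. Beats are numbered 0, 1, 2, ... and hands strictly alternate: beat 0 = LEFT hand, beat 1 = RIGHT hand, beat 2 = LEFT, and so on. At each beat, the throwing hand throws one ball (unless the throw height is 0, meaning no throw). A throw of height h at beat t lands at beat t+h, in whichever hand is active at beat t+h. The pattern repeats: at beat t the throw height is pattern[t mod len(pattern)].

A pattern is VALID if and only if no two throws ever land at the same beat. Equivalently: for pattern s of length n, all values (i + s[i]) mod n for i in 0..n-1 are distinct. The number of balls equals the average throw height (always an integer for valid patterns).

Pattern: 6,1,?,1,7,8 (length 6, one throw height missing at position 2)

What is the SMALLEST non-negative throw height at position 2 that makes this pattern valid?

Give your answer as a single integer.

i=0: (0 + 6) mod 6 = 0
i=1: (1 + 1) mod 6 = 2
i=2: s[i]=? (unknown)
i=3: (3 + 1) mod 6 = 4
i=4: (4 + 7) mod 6 = 5
i=5: (5 + 8) mod 6 = 1
Known residues: [0, 1, 2, 4, 5]; need a permutation of 0..5, so missing residue r = 3
Need (2 + s) mod 6 = 3; smallest s = (3 - 2) mod 6 = 1

Answer: 1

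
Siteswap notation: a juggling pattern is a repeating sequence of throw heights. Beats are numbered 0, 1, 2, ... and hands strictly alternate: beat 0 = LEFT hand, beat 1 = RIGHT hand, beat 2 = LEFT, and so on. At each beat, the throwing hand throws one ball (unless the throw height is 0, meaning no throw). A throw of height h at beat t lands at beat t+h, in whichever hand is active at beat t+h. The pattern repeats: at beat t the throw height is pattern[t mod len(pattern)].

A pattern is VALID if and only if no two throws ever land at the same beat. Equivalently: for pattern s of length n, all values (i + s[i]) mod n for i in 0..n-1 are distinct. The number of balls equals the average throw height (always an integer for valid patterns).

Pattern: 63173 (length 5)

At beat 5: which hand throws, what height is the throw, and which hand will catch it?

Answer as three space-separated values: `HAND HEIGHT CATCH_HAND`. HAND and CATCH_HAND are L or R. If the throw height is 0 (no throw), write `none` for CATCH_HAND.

Beat 5: 5 mod 2 = 1, so hand = R
Throw height = pattern[5 mod 5] = pattern[0] = 6
Lands at beat 5+6=11, 11 mod 2 = 1, so catch hand = R

Answer: R 6 R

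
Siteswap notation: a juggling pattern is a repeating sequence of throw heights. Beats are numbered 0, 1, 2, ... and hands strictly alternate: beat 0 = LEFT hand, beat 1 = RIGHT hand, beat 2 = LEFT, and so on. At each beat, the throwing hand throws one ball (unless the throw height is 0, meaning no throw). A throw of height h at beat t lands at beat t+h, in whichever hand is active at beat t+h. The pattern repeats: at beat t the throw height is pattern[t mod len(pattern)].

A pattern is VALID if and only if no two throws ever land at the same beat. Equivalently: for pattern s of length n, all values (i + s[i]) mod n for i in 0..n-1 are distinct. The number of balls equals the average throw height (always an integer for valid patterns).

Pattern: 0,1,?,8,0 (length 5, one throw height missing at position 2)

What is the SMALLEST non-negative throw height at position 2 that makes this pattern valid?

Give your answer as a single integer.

i=0: (0 + 0) mod 5 = 0
i=1: (1 + 1) mod 5 = 2
i=2: s[i]=? (unknown)
i=3: (3 + 8) mod 5 = 1
i=4: (4 + 0) mod 5 = 4
Known residues: [0, 1, 2, 4]; need a permutation of 0..4, so missing residue r = 3
Need (2 + s) mod 5 = 3; smallest s = (3 - 2) mod 5 = 1

Answer: 1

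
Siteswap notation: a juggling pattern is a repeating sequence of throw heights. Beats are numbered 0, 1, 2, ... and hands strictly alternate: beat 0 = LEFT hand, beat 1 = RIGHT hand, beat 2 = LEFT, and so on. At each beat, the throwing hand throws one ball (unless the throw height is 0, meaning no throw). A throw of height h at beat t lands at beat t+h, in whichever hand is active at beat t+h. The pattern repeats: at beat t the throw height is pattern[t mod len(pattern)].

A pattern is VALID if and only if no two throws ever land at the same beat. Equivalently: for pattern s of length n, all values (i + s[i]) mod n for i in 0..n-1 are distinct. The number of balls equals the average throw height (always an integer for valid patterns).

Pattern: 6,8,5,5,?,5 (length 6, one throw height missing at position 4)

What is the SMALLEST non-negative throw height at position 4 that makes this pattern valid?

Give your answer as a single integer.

i=0: (0 + 6) mod 6 = 0
i=1: (1 + 8) mod 6 = 3
i=2: (2 + 5) mod 6 = 1
i=3: (3 + 5) mod 6 = 2
i=4: s[i]=? (unknown)
i=5: (5 + 5) mod 6 = 4
Known residues: [0, 1, 2, 3, 4]; need a permutation of 0..5, so missing residue r = 5
Need (4 + s) mod 6 = 5; smallest s = (5 - 4) mod 6 = 1

Answer: 1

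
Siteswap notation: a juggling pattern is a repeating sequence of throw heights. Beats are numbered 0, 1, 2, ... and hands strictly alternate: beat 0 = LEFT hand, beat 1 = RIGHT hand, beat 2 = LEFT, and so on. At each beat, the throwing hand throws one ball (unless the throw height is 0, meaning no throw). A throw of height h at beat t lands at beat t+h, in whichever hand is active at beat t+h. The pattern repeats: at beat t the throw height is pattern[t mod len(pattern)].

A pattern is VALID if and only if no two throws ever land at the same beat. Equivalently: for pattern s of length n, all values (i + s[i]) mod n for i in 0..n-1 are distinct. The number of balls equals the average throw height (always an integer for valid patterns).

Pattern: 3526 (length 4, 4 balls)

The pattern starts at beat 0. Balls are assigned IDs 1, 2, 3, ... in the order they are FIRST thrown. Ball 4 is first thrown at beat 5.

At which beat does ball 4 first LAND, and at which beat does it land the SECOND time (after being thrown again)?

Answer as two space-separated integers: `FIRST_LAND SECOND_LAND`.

Beat 0 (L): throw ball1 h=3 -> lands@3:R; in-air after throw: [b1@3:R]
Beat 1 (R): throw ball2 h=5 -> lands@6:L; in-air after throw: [b1@3:R b2@6:L]
Beat 2 (L): throw ball3 h=2 -> lands@4:L; in-air after throw: [b1@3:R b3@4:L b2@6:L]
Beat 3 (R): throw ball1 h=6 -> lands@9:R; in-air after throw: [b3@4:L b2@6:L b1@9:R]
Beat 4 (L): throw ball3 h=3 -> lands@7:R; in-air after throw: [b2@6:L b3@7:R b1@9:R]
Beat 5 (R): throw ball4 h=5 -> lands@10:L; in-air after throw: [b2@6:L b3@7:R b1@9:R b4@10:L]
Beat 6 (L): throw ball2 h=2 -> lands@8:L; in-air after throw: [b3@7:R b2@8:L b1@9:R b4@10:L]
Beat 7 (R): throw ball3 h=6 -> lands@13:R; in-air after throw: [b2@8:L b1@9:R b4@10:L b3@13:R]
Beat 8 (L): throw ball2 h=3 -> lands@11:R; in-air after throw: [b1@9:R b4@10:L b2@11:R b3@13:R]
Beat 9 (R): throw ball1 h=5 -> lands@14:L; in-air after throw: [b4@10:L b2@11:R b3@13:R b1@14:L]
Beat 10 (L): throw ball4 h=2 -> lands@12:L; in-air after throw: [b2@11:R b4@12:L b3@13:R b1@14:L]
Beat 11 (R): throw ball2 h=6 -> lands@17:R; in-air after throw: [b4@12:L b3@13:R b1@14:L b2@17:R]
Beat 12 (L): throw ball4 h=3 -> lands@15:R; in-air after throw: [b3@13:R b1@14:L b4@15:R b2@17:R]
Ball 4: thrown@5 h=5 -> first land @10; rethrown@10 h=2 -> second land @12

Answer: 10 12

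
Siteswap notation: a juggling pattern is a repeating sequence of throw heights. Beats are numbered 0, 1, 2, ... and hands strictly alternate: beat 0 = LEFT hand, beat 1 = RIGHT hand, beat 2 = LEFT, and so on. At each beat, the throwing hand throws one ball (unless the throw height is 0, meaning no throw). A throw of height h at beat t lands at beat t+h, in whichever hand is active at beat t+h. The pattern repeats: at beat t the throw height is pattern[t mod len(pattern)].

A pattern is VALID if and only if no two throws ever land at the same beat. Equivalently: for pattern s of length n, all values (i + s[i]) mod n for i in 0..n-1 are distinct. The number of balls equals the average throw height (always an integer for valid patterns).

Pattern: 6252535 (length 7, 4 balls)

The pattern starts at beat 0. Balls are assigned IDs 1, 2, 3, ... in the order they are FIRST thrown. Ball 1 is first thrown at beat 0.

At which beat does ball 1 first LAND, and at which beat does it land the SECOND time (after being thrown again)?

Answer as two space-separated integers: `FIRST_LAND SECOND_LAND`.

Beat 0 (L): throw ball1 h=6 -> lands@6:L; in-air after throw: [b1@6:L]
Beat 1 (R): throw ball2 h=2 -> lands@3:R; in-air after throw: [b2@3:R b1@6:L]
Beat 2 (L): throw ball3 h=5 -> lands@7:R; in-air after throw: [b2@3:R b1@6:L b3@7:R]
Beat 3 (R): throw ball2 h=2 -> lands@5:R; in-air after throw: [b2@5:R b1@6:L b3@7:R]
Beat 4 (L): throw ball4 h=5 -> lands@9:R; in-air after throw: [b2@5:R b1@6:L b3@7:R b4@9:R]
Beat 5 (R): throw ball2 h=3 -> lands@8:L; in-air after throw: [b1@6:L b3@7:R b2@8:L b4@9:R]
Beat 6 (L): throw ball1 h=5 -> lands@11:R; in-air after throw: [b3@7:R b2@8:L b4@9:R b1@11:R]
Beat 7 (R): throw ball3 h=6 -> lands@13:R; in-air after throw: [b2@8:L b4@9:R b1@11:R b3@13:R]
Beat 8 (L): throw ball2 h=2 -> lands@10:L; in-air after throw: [b4@9:R b2@10:L b1@11:R b3@13:R]
Beat 9 (R): throw ball4 h=5 -> lands@14:L; in-air after throw: [b2@10:L b1@11:R b3@13:R b4@14:L]
Beat 10 (L): throw ball2 h=2 -> lands@12:L; in-air after throw: [b1@11:R b2@12:L b3@13:R b4@14:L]
Beat 11 (R): throw ball1 h=5 -> lands@16:L; in-air after throw: [b2@12:L b3@13:R b4@14:L b1@16:L]
Ball 1: thrown@0 h=6 -> first land @6; rethrown@6 h=5 -> second land @11

Answer: 6 11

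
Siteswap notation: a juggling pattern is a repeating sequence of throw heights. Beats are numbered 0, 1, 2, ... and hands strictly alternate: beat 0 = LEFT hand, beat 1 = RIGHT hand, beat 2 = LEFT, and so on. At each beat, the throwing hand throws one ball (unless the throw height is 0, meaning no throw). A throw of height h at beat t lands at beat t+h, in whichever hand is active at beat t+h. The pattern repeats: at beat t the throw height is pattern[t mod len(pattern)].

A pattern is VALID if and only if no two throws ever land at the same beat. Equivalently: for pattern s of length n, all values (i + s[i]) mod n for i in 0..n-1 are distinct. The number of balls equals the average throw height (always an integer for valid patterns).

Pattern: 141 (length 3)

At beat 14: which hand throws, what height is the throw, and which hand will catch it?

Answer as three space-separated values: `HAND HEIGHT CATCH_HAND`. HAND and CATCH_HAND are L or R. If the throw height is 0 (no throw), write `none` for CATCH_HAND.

Answer: L 1 R

Derivation:
Beat 14: 14 mod 2 = 0, so hand = L
Throw height = pattern[14 mod 3] = pattern[2] = 1
Lands at beat 14+1=15, 15 mod 2 = 1, so catch hand = R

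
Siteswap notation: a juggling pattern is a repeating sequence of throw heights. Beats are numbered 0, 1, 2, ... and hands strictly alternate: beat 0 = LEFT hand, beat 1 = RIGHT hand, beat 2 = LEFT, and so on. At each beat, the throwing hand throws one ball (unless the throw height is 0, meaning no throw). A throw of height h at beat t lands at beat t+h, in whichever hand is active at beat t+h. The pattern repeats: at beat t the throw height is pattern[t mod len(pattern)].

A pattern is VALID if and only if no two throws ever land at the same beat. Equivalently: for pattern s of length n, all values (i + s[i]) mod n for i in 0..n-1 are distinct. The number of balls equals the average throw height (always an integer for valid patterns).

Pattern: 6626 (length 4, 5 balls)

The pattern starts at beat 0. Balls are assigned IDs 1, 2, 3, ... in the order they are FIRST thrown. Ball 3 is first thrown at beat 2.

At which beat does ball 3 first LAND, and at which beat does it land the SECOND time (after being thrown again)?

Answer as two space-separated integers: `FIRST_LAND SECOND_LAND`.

Beat 0 (L): throw ball1 h=6 -> lands@6:L; in-air after throw: [b1@6:L]
Beat 1 (R): throw ball2 h=6 -> lands@7:R; in-air after throw: [b1@6:L b2@7:R]
Beat 2 (L): throw ball3 h=2 -> lands@4:L; in-air after throw: [b3@4:L b1@6:L b2@7:R]
Beat 3 (R): throw ball4 h=6 -> lands@9:R; in-air after throw: [b3@4:L b1@6:L b2@7:R b4@9:R]
Beat 4 (L): throw ball3 h=6 -> lands@10:L; in-air after throw: [b1@6:L b2@7:R b4@9:R b3@10:L]
Beat 5 (R): throw ball5 h=6 -> lands@11:R; in-air after throw: [b1@6:L b2@7:R b4@9:R b3@10:L b5@11:R]
Beat 6 (L): throw ball1 h=2 -> lands@8:L; in-air after throw: [b2@7:R b1@8:L b4@9:R b3@10:L b5@11:R]
Beat 7 (R): throw ball2 h=6 -> lands@13:R; in-air after throw: [b1@8:L b4@9:R b3@10:L b5@11:R b2@13:R]
Beat 8 (L): throw ball1 h=6 -> lands@14:L; in-air after throw: [b4@9:R b3@10:L b5@11:R b2@13:R b1@14:L]
Beat 9 (R): throw ball4 h=6 -> lands@15:R; in-air after throw: [b3@10:L b5@11:R b2@13:R b1@14:L b4@15:R]
Beat 10 (L): throw ball3 h=2 -> lands@12:L; in-air after throw: [b5@11:R b3@12:L b2@13:R b1@14:L b4@15:R]
Ball 3: thrown@2 h=2 -> first land @4; rethrown@4 h=6 -> second land @10

Answer: 4 10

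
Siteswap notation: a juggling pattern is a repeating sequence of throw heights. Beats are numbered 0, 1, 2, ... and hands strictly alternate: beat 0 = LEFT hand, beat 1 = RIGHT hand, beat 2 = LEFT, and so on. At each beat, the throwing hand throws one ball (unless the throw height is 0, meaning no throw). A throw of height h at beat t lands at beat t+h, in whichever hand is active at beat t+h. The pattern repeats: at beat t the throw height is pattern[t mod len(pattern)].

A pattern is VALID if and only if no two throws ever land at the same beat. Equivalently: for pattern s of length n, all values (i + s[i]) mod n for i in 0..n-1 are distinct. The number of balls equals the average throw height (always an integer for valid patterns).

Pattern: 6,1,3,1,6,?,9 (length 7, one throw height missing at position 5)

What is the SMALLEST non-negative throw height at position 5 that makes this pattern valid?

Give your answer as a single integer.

Answer: 2

Derivation:
i=0: (0 + 6) mod 7 = 6
i=1: (1 + 1) mod 7 = 2
i=2: (2 + 3) mod 7 = 5
i=3: (3 + 1) mod 7 = 4
i=4: (4 + 6) mod 7 = 3
i=5: s[i]=? (unknown)
i=6: (6 + 9) mod 7 = 1
Known residues: [1, 2, 3, 4, 5, 6]; need a permutation of 0..6, so missing residue r = 0
Need (5 + s) mod 7 = 0; smallest s = (0 - 5) mod 7 = 2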